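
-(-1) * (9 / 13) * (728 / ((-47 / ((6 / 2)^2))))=-4536 / 47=-96.51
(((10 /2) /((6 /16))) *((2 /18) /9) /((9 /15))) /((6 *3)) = 100 /6561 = 0.02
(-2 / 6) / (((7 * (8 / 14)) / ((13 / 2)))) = -13 / 24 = -0.54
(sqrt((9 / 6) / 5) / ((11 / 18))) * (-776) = -6984 * sqrt(30) / 55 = -695.51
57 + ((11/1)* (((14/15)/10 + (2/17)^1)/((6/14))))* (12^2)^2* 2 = 224634.66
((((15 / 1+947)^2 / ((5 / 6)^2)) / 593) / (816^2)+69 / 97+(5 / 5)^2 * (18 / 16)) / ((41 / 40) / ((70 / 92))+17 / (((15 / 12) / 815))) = 85631372869 / 515978492731068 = 0.00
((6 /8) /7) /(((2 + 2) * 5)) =3 /560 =0.01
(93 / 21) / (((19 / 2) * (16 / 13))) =403 / 1064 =0.38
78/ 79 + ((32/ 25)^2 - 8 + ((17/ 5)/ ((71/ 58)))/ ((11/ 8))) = -129347474/ 38561875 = -3.35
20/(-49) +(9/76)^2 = -111551/283024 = -0.39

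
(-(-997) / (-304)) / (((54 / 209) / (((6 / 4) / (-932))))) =10967 / 536832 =0.02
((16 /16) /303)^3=1 /27818127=0.00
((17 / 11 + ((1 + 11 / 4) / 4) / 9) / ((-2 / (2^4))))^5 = -501292001353351 / 1252332576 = -400286.64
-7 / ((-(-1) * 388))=-7 / 388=-0.02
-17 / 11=-1.55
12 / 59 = 0.20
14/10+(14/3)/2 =56/15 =3.73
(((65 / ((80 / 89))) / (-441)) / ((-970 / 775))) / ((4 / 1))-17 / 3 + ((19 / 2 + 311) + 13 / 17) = 29379782711 / 93082752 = 315.63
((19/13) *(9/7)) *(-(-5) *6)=5130/91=56.37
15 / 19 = 0.79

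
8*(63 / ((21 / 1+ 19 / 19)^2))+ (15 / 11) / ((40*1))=1041 / 968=1.08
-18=-18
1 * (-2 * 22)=-44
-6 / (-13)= 6 / 13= 0.46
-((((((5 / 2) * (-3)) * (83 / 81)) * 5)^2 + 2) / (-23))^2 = -18588661462849 / 4498116624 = -4132.54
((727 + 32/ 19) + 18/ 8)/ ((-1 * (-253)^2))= -55551/ 4864684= -0.01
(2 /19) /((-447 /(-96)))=64 /2831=0.02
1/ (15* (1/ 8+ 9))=8/ 1095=0.01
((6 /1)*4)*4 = 96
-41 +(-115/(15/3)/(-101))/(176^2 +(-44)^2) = -136288569/3324112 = -41.00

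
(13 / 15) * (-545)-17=-1468 / 3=-489.33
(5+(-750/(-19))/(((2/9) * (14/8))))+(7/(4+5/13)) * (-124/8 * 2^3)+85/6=-61681/798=-77.29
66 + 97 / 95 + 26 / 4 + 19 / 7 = 101393 / 1330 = 76.24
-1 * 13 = -13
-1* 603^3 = -219256227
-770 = -770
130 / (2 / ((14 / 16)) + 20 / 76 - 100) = -1330 / 997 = -1.33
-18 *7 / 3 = -42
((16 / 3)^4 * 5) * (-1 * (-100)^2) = -3276800000 / 81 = -40454320.99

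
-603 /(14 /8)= -2412 /7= -344.57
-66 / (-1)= 66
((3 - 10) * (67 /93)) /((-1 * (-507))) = -469 /47151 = -0.01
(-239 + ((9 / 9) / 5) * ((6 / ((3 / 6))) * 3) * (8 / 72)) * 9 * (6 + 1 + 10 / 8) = -353727 / 20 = -17686.35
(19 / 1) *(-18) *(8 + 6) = -4788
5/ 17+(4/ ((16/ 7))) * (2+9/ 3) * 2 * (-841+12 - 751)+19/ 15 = -27648.44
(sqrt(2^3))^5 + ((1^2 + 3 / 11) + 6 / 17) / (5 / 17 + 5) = 152 / 495 + 128* sqrt(2) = 181.33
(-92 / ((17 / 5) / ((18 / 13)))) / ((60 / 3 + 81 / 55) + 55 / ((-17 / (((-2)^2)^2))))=50600 / 40911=1.24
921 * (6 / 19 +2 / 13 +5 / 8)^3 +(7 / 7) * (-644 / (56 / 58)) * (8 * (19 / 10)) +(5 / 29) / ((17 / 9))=-169841580746857901 / 19018564963840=-8930.30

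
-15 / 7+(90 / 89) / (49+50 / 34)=-189120 / 89089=-2.12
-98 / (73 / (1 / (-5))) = 98 / 365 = 0.27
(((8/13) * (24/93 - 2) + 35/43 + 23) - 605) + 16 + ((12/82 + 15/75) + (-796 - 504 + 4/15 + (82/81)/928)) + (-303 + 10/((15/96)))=-281001726827851/133515092880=-2104.64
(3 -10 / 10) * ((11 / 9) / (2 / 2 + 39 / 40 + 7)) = 880 / 3231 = 0.27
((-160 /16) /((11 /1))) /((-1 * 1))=10 /11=0.91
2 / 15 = 0.13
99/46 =2.15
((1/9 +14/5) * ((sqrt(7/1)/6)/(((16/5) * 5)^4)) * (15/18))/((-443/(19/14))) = -2489 * sqrt(7)/131691184128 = -0.00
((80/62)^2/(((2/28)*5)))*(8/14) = 2560/961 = 2.66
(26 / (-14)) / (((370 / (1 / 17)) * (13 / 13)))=-13 / 44030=-0.00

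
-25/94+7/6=127/141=0.90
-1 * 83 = -83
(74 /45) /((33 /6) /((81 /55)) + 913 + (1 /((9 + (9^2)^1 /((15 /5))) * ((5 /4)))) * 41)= 36 /20089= 0.00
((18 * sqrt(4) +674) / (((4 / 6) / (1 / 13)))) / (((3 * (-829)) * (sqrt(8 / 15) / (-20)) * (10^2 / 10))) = 355 * sqrt(30) / 21554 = 0.09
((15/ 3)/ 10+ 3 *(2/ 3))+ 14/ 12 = 11/ 3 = 3.67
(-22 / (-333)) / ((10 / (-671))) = -7381 / 1665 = -4.43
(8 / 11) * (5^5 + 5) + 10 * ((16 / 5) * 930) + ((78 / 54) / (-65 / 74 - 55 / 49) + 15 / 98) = 2254935842911 / 70388010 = 32035.79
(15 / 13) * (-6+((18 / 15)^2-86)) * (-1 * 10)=13584 / 13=1044.92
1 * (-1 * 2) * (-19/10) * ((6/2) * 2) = 114/5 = 22.80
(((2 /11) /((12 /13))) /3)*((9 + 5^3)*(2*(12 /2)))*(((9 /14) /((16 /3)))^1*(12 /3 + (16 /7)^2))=885807 /7546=117.39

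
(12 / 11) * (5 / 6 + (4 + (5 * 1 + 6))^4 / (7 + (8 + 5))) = 30385 / 11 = 2762.27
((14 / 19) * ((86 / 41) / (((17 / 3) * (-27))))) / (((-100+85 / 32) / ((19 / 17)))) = 0.00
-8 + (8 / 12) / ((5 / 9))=-34 / 5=-6.80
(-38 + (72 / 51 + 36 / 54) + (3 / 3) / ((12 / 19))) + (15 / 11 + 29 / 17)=-23389 / 748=-31.27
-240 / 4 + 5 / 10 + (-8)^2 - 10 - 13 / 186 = -518 / 93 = -5.57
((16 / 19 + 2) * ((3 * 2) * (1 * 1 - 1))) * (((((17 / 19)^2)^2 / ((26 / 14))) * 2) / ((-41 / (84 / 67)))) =0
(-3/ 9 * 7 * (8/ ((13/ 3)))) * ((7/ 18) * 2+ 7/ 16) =-1225/ 234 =-5.24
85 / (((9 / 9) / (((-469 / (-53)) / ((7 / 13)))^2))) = 64484485 / 2809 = 22956.38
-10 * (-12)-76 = 44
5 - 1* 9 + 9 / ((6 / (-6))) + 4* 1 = -9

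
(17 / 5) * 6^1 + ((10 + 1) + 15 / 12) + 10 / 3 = 2159 / 60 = 35.98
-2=-2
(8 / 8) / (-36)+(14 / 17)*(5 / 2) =1243 / 612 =2.03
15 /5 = 3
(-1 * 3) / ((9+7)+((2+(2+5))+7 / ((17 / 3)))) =-51 / 446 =-0.11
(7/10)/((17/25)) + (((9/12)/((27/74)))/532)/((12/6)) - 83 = -26687683/325584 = -81.97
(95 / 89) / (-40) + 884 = 883.97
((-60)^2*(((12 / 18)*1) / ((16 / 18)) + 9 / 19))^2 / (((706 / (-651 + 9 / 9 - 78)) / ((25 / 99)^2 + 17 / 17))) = -21287159.97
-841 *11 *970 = -8973470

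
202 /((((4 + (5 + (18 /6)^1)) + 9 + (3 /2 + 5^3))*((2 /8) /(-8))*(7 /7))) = -12928 /295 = -43.82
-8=-8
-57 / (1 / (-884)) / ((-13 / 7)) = -27132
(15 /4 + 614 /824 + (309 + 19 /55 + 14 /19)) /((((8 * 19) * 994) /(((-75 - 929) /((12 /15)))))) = -8498745293 /3252471376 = -2.61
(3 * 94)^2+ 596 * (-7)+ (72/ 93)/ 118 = 75352.01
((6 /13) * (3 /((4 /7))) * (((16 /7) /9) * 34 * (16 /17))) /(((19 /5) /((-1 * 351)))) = -34560 /19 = -1818.95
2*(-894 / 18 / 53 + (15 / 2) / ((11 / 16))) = 34882 / 1749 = 19.94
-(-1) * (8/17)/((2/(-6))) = -24/17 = -1.41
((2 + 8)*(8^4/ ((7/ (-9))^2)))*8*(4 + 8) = 318504960/ 49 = 6500101.22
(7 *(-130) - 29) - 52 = -991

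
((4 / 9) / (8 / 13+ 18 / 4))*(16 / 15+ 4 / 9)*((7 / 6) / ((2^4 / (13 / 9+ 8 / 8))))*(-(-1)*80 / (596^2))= 4862 / 922518153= 0.00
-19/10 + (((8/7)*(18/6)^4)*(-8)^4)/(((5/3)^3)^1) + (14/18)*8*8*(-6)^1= 428403721/5250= 81600.71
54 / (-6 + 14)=27 / 4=6.75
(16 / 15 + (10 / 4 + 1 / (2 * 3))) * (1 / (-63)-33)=-3328 / 27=-123.26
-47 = -47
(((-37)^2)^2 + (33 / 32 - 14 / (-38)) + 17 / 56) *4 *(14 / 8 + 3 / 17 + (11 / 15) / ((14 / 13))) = 582342422231 / 29792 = 19546939.52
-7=-7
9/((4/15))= 33.75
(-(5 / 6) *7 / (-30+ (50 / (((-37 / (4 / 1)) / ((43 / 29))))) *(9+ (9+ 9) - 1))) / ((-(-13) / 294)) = 368039 / 665054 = 0.55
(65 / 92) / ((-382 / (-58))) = 1885 / 17572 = 0.11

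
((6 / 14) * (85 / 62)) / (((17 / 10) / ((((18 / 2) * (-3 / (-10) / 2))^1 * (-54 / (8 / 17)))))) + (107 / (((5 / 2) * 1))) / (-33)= -31415683 / 572880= -54.84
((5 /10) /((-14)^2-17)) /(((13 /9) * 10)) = 9 /46540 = 0.00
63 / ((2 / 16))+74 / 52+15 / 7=92377 / 182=507.57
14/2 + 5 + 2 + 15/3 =19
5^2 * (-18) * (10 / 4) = -1125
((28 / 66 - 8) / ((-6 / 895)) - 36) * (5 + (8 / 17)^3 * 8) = 3104301571 / 486387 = 6382.37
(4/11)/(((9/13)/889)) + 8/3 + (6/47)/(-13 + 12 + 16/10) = 469.83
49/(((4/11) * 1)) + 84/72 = 1631/12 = 135.92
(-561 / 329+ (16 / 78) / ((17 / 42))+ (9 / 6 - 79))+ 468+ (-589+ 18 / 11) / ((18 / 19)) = -1660574647 / 7198191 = -230.69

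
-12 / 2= -6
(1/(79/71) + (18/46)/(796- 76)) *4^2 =130719/9085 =14.39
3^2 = 9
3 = 3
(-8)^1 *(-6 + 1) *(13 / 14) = 260 / 7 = 37.14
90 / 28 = 45 / 14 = 3.21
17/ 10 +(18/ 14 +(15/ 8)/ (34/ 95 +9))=113297/ 35560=3.19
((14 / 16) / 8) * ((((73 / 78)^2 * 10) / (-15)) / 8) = -37303 / 4672512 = -0.01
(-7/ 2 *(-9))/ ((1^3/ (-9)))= -567/ 2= -283.50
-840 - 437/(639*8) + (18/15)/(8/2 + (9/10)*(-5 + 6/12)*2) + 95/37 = -6497140777/7754904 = -837.81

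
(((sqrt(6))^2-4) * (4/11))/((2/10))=40/11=3.64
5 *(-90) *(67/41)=-30150/41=-735.37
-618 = -618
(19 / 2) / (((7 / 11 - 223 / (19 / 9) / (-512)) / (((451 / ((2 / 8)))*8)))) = 14671224832 / 90173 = 162700.86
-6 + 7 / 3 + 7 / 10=-2.97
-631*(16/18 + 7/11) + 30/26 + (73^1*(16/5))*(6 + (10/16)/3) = 3146626/6435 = 488.99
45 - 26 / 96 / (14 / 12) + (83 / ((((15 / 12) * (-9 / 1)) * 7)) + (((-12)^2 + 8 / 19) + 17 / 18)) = 431101 / 2280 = 189.08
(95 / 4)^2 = 9025 / 16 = 564.06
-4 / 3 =-1.33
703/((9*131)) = 703/1179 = 0.60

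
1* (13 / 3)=13 / 3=4.33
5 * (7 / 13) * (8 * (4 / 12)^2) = 2.39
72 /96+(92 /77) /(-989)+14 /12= 1.92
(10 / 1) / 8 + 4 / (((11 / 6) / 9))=919 / 44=20.89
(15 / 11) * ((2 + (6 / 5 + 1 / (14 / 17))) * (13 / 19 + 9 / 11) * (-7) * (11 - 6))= -727695 / 2299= -316.53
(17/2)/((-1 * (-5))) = 17/10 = 1.70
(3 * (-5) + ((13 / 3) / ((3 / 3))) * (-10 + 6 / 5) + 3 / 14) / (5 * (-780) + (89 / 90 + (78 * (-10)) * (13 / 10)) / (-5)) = 0.01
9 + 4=13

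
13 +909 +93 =1015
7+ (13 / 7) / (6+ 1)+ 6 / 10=1927 / 245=7.87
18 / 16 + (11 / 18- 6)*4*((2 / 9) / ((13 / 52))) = -11687 / 648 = -18.04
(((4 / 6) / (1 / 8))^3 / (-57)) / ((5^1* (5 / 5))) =-4096 / 7695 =-0.53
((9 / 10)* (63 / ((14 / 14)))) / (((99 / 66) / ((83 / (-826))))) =-2241 / 590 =-3.80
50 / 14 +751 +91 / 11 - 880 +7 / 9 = -80650 / 693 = -116.38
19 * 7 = 133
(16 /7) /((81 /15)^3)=2000 /137781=0.01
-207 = -207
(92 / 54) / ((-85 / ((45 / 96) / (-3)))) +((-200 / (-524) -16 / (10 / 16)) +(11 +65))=244291193 / 4810320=50.78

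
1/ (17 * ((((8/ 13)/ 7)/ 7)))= 637/ 136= 4.68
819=819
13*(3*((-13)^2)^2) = 1113879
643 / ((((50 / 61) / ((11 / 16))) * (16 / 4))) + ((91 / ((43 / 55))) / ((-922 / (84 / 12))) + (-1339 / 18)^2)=29121085968739 / 5138121600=5667.65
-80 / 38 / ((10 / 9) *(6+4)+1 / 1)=-360 / 2071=-0.17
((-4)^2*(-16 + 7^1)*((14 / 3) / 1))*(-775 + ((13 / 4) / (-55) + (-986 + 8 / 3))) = 64990184 / 55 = 1181639.71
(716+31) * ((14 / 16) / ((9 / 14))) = 4067 / 4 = 1016.75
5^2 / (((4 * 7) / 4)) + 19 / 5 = 258 / 35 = 7.37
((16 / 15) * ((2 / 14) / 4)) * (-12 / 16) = -1 / 35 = -0.03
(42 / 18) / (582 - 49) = 7 / 1599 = 0.00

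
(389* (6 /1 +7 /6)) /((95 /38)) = 1115.13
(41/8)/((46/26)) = 533/184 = 2.90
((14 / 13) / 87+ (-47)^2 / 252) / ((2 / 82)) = 34192729 / 95004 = 359.91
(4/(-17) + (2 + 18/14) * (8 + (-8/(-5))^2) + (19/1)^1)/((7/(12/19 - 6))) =-50226/1225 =-41.00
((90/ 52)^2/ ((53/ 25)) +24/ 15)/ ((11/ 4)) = 539749/ 492635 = 1.10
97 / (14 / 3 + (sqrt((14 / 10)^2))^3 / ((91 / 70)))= 94575 / 6608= 14.31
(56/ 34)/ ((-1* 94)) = -14/ 799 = -0.02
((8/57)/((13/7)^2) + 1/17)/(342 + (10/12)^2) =195564/673439819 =0.00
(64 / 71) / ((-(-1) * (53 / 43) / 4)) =11008 / 3763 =2.93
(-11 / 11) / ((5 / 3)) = -3 / 5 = -0.60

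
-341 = -341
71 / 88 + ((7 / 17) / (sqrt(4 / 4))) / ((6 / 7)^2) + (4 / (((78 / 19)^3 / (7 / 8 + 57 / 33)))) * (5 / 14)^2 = 1.39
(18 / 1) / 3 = 6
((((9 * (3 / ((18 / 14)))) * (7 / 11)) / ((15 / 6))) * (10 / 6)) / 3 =98 / 33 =2.97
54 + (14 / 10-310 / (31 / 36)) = -304.60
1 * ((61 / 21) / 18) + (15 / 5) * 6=6865 / 378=18.16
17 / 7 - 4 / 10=71 / 35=2.03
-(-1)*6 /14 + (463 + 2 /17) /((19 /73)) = 4024072 /2261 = 1779.78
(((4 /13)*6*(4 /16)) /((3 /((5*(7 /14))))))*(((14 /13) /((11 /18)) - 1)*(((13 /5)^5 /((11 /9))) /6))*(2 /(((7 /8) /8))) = 45978816 /529375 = 86.85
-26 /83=-0.31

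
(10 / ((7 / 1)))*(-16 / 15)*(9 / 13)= -1.05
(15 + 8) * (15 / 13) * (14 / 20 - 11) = -7107 / 26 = -273.35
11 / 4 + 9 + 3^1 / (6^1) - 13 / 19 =879 / 76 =11.57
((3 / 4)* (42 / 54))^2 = 49 / 144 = 0.34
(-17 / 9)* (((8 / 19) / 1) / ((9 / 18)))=-272 / 171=-1.59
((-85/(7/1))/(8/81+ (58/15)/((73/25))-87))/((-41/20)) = -10052100/145226879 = -0.07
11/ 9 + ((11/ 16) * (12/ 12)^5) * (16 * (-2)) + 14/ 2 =-124/ 9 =-13.78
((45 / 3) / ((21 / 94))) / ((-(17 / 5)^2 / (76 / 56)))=-111625 / 14161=-7.88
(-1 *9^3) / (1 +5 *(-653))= 243 / 1088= 0.22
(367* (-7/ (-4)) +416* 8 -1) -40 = 15717/ 4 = 3929.25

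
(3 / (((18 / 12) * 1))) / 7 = 2 / 7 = 0.29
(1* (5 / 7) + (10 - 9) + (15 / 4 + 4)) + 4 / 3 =907 / 84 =10.80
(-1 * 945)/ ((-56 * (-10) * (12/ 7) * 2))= -63/ 128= -0.49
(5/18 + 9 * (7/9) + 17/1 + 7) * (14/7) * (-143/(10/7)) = -563563/90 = -6261.81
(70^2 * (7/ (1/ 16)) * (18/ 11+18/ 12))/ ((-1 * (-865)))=3786720/ 1903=1989.87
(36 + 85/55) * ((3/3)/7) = 59/11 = 5.36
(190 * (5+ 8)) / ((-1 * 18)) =-1235 / 9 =-137.22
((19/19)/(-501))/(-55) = 1/27555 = 0.00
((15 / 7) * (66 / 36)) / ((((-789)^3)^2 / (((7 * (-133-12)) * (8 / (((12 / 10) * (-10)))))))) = 7975 / 723741163026980283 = 0.00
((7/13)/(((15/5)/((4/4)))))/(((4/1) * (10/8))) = 7/195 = 0.04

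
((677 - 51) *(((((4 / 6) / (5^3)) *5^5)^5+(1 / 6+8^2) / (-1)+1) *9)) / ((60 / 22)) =2151769303343 / 810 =2656505312.77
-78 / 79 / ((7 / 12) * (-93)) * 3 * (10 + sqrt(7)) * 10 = 9360 * sqrt(7) / 17143 + 93600 / 17143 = 6.90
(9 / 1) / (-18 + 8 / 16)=-18 / 35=-0.51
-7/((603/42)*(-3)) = 98/603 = 0.16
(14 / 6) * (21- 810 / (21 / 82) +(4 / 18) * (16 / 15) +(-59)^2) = 320714 / 405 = 791.89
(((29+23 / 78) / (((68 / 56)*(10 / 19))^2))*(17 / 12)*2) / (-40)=-5.08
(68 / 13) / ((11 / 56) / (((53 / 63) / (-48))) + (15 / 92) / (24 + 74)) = -32493664 / 69611217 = -0.47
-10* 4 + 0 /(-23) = -40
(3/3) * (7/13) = 7/13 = 0.54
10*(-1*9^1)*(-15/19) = 1350/19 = 71.05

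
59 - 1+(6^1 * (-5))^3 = -26942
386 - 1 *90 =296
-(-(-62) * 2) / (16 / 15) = -465 / 4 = -116.25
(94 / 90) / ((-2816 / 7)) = -329 / 126720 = -0.00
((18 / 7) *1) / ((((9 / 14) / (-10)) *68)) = -10 / 17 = -0.59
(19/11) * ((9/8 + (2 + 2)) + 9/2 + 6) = 2375/88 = 26.99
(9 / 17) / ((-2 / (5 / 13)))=-0.10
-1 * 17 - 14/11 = -201/11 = -18.27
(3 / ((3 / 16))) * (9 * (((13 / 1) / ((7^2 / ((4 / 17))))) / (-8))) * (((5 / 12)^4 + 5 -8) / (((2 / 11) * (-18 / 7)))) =-8806369 / 1233792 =-7.14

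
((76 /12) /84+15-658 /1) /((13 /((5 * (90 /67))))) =-4050425 /12194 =-332.17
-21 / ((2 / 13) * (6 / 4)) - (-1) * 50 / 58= -90.14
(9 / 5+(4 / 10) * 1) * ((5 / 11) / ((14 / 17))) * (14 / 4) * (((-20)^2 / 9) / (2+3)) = 340 / 9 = 37.78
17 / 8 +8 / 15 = 319 / 120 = 2.66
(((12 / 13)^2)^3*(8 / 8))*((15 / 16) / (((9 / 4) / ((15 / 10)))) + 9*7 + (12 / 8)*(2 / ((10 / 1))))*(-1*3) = -2863185408 / 24134045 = -118.64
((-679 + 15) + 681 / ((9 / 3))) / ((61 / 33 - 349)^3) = 15704469 / 1503484706816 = 0.00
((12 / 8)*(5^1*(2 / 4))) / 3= 1.25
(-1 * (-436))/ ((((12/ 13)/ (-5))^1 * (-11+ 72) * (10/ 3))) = -1417/ 122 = -11.61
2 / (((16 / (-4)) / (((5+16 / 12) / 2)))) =-19 / 12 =-1.58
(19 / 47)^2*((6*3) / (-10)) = -3249 / 11045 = -0.29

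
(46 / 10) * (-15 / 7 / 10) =-69 / 70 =-0.99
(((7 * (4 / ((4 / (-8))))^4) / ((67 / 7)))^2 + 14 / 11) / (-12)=-221551557311 / 296274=-747792.78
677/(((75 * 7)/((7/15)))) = 677/1125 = 0.60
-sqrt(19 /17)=-sqrt(323) /17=-1.06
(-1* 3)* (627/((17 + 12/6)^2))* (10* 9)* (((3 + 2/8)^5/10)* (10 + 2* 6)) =-3639042693/9728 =-374079.22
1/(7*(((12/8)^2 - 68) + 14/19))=-76/34587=-0.00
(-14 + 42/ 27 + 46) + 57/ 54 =623/ 18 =34.61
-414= -414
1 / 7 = 0.14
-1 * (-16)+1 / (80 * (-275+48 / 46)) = 8065257 / 504080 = 16.00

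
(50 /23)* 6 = 300 /23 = 13.04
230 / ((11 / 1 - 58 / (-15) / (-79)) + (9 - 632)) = -136275 / 362639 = -0.38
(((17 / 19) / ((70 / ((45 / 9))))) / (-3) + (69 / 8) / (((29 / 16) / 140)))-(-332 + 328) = 15509435 / 23142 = 670.19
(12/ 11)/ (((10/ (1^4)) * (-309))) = -2/ 5665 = -0.00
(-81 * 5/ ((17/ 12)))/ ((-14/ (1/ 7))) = 2.92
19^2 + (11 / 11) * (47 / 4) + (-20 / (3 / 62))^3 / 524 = -134390.04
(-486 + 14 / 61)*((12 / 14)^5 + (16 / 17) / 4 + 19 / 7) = -28889510976 / 17428859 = -1657.57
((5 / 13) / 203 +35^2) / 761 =3232780 / 2008279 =1.61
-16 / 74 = -0.22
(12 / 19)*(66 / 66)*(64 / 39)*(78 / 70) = 768 / 665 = 1.15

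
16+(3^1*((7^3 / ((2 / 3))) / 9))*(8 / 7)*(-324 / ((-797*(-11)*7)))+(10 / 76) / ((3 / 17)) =15701995 / 999438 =15.71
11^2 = 121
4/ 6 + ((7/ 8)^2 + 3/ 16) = 311/ 192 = 1.62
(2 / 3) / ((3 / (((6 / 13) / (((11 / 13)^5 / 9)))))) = 342732 / 161051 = 2.13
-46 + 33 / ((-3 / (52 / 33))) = -190 / 3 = -63.33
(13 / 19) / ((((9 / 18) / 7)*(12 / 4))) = 3.19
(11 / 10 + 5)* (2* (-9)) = -549 / 5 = -109.80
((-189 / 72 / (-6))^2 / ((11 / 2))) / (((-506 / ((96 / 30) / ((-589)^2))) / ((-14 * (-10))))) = -343 / 3861924572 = -0.00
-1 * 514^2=-264196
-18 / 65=-0.28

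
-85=-85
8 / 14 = 4 / 7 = 0.57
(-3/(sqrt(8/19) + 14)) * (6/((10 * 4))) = -1197/37160 + 9 * sqrt(38)/37160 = -0.03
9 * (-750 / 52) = -3375 / 26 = -129.81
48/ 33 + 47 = 533/ 11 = 48.45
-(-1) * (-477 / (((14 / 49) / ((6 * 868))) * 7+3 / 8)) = -2484216 / 1955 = -1270.70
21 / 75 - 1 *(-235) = 5882 / 25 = 235.28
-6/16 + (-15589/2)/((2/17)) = -530029/8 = -66253.62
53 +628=681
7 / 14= 1 / 2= 0.50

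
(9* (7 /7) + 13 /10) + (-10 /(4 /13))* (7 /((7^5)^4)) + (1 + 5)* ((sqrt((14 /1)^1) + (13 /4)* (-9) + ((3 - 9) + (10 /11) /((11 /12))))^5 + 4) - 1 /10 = -240007852607569483369054191084045201709 /756884440077613605409000814080 + 1160875857369908703* sqrt(14) /27437936768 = -158793377.50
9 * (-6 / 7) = -54 / 7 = -7.71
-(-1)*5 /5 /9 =1 /9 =0.11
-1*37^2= -1369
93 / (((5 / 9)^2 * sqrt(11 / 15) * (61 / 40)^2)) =482112 * sqrt(165) / 40931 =151.30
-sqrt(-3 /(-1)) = -sqrt(3) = -1.73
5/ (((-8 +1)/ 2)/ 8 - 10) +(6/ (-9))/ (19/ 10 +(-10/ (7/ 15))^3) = -8097290300/ 16905484983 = -0.48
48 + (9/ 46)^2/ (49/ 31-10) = 2945193/ 61364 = 48.00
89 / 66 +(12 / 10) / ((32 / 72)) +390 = 65018 / 165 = 394.05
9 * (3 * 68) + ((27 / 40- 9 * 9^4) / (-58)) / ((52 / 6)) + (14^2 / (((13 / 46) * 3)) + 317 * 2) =510062837 / 180960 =2818.65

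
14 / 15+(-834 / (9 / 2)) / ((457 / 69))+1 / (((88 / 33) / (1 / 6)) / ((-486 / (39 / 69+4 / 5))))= -424453007 / 8609880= -49.30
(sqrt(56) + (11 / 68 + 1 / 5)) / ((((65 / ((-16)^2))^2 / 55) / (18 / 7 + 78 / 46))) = 15229108224 / 11563825 + 990511104 * sqrt(14) / 136045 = 28559.07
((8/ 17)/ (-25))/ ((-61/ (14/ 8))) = 14/ 25925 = 0.00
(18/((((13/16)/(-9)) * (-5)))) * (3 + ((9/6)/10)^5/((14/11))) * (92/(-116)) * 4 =-250392179799/659750000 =-379.53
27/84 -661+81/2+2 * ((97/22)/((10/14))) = -936063/1540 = -607.83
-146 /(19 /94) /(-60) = 3431 /285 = 12.04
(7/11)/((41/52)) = 364/451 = 0.81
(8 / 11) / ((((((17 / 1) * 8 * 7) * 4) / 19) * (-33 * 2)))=-0.00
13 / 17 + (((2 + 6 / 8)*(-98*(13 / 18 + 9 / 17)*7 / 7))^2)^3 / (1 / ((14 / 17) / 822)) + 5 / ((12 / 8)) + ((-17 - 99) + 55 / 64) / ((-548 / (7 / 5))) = 2708901909221266564683774740822987 / 1835562938962184663040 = 1475788082076.26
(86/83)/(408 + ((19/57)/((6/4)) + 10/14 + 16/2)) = 5418/2180161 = 0.00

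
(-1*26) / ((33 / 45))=-390 / 11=-35.45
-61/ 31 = -1.97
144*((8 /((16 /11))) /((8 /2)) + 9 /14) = 2034 /7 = 290.57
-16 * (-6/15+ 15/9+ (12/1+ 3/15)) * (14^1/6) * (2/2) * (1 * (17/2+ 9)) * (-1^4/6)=39592/27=1466.37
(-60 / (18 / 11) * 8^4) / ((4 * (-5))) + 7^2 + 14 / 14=22678 / 3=7559.33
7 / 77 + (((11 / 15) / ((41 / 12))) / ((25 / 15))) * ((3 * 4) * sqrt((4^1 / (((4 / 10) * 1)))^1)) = 1 / 11 + 1584 * sqrt(10) / 1025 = 4.98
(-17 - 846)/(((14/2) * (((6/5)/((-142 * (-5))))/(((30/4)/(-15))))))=1531825/42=36472.02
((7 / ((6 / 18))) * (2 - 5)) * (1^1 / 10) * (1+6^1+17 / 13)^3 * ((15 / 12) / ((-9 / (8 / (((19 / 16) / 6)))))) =846526464 / 41743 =20279.48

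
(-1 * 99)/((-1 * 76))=99/76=1.30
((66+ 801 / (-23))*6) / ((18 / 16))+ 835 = 23029 / 23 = 1001.26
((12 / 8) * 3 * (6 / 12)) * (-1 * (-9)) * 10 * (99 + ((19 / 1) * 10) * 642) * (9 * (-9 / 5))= -800960319 / 2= -400480159.50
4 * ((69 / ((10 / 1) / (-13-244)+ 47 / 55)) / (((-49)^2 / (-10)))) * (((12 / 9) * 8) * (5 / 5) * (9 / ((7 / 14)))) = -832268800 / 3075681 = -270.60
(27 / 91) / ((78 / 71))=639 / 2366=0.27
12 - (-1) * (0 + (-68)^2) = 4636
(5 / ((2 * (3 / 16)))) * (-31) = -413.33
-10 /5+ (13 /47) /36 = -3371 /1692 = -1.99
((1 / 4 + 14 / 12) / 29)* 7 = 119 / 348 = 0.34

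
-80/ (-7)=80/ 7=11.43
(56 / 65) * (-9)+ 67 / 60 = -5177 / 780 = -6.64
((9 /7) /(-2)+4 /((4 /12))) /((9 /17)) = 901 /42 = 21.45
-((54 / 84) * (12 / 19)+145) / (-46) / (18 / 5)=96695 / 110124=0.88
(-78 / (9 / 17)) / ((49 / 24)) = -3536 / 49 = -72.16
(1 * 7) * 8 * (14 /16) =49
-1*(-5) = 5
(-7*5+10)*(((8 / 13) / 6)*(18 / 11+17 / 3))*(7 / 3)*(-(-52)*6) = -1349600 / 99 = -13632.32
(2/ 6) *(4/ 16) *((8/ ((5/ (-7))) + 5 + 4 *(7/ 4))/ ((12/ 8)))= 2/ 45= 0.04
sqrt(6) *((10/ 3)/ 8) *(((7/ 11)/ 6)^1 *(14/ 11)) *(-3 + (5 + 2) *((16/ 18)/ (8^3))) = -421645 *sqrt(6)/ 2509056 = -0.41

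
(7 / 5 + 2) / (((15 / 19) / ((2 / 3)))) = 646 / 225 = 2.87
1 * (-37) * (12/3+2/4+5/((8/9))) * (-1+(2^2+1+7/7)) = -14985/8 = -1873.12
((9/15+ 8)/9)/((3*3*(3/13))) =559/1215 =0.46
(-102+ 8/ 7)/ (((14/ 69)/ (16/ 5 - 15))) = 1437063/ 245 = 5865.56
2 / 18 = 1 / 9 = 0.11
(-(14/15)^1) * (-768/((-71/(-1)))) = 3584/355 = 10.10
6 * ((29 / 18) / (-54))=-29 / 162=-0.18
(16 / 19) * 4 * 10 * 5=3200 / 19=168.42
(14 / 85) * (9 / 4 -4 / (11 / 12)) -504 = -943131 / 1870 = -504.35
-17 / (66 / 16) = -136 / 33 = -4.12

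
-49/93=-0.53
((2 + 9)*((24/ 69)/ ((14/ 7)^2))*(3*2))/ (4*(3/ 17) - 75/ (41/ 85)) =-30668/ 827103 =-0.04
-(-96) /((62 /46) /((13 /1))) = 925.94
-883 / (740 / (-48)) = 10596 / 185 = 57.28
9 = 9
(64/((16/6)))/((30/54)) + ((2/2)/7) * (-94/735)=44434/1029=43.18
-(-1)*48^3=110592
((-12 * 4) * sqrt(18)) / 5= -144 * sqrt(2) / 5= -40.73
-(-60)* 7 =420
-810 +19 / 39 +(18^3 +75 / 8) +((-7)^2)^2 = 2319053 / 312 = 7432.86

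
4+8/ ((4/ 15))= 34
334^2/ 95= 111556/ 95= 1174.27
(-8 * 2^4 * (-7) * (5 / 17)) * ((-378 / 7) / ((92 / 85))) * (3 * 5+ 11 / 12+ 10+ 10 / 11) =-89233200 / 253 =-352700.40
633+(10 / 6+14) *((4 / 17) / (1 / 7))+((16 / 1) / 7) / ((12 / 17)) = 78783 / 119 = 662.04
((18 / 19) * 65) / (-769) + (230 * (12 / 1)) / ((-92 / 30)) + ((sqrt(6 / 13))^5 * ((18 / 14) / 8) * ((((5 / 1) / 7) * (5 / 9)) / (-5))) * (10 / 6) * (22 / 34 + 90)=-13151070 / 14611 -115575 * sqrt(78) / 3660202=-900.36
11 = 11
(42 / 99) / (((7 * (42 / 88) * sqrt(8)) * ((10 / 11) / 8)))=88 * sqrt(2) / 315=0.40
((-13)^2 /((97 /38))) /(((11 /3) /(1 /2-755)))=-14536197 /1067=-13623.43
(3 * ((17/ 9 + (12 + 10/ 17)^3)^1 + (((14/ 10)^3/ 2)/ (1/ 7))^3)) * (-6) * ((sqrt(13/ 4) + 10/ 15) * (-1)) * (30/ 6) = 1991498586791617/ 11514843750 + 1991498586791617 * sqrt(13)/ 15353125000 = 640637.12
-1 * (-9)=9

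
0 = 0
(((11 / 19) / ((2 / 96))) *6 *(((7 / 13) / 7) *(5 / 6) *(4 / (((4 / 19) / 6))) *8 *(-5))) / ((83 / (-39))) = 1900800 / 83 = 22901.20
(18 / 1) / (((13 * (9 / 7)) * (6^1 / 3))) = 7 / 13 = 0.54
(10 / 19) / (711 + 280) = 10 / 18829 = 0.00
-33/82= -0.40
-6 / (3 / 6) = -12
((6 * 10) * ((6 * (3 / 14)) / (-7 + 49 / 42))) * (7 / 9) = -72 / 7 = -10.29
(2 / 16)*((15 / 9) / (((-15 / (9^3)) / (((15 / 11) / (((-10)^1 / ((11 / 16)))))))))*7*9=15309 / 256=59.80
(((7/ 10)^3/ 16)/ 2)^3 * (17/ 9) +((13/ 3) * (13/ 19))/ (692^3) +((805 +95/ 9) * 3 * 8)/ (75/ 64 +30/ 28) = 5653464211433028616166904793/ 647944641675264000000000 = 8725.23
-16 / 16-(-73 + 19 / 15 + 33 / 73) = 76958 / 1095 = 70.28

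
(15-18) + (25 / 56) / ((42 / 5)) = -6931 / 2352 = -2.95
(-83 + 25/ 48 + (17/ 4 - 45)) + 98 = -1211/ 48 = -25.23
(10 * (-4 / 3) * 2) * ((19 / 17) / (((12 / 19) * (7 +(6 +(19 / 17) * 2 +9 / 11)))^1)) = -2090 / 711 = -2.94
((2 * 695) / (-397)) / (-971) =1390 / 385487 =0.00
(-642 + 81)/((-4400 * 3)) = 17/400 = 0.04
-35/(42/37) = -185/6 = -30.83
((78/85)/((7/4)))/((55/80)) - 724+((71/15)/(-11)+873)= 2932142/19635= 149.33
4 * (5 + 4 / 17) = 356 / 17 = 20.94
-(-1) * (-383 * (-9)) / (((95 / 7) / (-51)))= -12953.46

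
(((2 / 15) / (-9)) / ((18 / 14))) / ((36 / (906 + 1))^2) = -5758543 / 787320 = -7.31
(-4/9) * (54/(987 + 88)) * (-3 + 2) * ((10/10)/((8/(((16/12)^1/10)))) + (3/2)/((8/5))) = 229/10750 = 0.02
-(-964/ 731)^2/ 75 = -929296/ 40077075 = -0.02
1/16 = 0.06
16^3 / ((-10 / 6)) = -12288 / 5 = -2457.60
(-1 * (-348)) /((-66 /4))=-232 /11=-21.09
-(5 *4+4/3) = -64/3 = -21.33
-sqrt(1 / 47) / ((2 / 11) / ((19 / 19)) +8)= -0.02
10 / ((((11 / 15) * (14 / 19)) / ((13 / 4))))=18525 / 308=60.15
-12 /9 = -4 /3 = -1.33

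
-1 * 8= -8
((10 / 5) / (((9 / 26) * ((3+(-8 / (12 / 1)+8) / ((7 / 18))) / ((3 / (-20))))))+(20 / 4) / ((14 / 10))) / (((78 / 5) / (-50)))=-1418450 / 125307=-11.32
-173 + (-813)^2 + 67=660863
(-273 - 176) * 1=-449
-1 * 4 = -4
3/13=0.23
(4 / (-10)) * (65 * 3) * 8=-624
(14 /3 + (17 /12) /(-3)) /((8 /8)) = 151 /36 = 4.19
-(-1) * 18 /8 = 9 /4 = 2.25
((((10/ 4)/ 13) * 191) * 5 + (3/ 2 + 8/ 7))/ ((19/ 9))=152577/ 1729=88.25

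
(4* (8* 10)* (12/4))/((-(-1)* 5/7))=1344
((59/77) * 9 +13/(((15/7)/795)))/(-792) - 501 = -15462443/30492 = -507.10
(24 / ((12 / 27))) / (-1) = -54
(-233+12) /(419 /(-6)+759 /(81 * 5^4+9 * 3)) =3731364 /1178813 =3.17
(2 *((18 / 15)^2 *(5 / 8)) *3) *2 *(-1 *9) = -486 / 5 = -97.20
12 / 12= 1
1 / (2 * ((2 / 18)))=9 / 2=4.50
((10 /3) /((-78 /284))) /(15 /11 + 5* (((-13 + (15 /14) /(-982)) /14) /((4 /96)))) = 37580158 /340833285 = 0.11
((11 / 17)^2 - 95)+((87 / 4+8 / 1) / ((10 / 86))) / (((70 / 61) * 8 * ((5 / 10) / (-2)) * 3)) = -45687599 / 346800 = -131.74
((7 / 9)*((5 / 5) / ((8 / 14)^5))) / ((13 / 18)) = 117649 / 6656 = 17.68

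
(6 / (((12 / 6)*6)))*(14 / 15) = 7 / 15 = 0.47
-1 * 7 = -7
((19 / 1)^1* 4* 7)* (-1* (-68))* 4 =144704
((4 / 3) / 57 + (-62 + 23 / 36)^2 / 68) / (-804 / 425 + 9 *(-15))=-0.40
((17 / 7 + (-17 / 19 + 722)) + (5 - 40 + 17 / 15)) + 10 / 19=1376936 / 1995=690.19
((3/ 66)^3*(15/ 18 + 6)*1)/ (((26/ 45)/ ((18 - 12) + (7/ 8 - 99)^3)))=-297496135095/ 283492352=-1049.40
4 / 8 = 1 / 2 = 0.50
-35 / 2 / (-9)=1.94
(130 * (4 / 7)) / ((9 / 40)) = 20800 / 63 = 330.16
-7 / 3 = -2.33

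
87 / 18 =29 / 6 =4.83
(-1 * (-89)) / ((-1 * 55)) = -1.62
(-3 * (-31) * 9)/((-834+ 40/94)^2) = 1848933/1534915684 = 0.00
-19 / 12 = -1.58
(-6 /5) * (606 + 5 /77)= -280002 /385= -727.28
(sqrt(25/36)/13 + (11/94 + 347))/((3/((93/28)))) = 19727873/51324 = 384.38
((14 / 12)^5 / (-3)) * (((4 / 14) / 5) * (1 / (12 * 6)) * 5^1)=-2401 / 839808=-0.00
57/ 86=0.66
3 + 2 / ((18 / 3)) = 3.33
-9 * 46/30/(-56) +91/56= 131/70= 1.87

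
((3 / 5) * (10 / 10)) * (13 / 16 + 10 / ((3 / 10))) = 20.49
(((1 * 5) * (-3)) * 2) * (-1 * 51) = 1530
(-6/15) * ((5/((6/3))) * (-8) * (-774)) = -6192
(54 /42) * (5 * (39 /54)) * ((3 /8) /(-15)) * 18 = -117 /56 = -2.09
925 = 925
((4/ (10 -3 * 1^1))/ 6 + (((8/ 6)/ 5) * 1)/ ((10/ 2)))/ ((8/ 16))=52/ 175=0.30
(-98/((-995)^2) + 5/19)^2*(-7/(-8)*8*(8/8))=171397147020183/353833969725625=0.48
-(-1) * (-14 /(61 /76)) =-1064 /61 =-17.44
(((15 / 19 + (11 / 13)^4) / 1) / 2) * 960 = 339165120 / 542659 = 625.01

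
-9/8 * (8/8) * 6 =-27/4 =-6.75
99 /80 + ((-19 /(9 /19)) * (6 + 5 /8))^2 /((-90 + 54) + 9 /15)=-9146114773 /4587840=-1993.56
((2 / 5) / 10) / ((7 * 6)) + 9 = 9451 / 1050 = 9.00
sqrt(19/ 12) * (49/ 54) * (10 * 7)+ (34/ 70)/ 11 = 17/ 385+ 1715 * sqrt(57)/ 162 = 79.97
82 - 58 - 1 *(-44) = 68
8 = 8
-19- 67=-86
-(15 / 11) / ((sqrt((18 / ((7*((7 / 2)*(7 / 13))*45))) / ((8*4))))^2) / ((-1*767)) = 205800 / 109681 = 1.88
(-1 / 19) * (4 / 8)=-1 / 38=-0.03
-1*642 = -642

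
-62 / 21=-2.95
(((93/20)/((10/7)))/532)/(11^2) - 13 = -23909507/1839200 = -13.00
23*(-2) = -46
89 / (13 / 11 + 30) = 979 / 343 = 2.85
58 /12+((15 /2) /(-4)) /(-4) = 509 /96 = 5.30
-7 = -7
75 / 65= 15 / 13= 1.15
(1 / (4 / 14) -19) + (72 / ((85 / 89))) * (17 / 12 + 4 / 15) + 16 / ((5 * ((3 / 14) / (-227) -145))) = 43627121249 / 391691050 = 111.38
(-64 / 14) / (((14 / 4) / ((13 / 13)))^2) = -128 / 343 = -0.37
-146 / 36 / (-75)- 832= -1123127 / 1350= -831.95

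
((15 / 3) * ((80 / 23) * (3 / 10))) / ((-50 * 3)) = -4 / 115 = -0.03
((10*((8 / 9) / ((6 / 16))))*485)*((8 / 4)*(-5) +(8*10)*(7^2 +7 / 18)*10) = 110350304000 / 243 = 454116477.37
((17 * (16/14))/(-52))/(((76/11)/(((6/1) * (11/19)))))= -6171/32851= -0.19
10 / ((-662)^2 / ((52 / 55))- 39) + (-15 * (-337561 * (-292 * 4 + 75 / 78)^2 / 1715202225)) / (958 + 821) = 468161384334288695443 / 207142331478832369620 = 2.26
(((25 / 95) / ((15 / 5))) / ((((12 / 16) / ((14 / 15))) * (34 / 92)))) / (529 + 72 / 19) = 0.00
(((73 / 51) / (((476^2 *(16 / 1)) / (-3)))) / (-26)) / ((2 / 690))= 25185 / 1602345472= 0.00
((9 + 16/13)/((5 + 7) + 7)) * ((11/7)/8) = 11/104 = 0.11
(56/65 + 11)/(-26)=-771/1690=-0.46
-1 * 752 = -752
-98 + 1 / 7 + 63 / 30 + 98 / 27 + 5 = -164671 / 1890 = -87.13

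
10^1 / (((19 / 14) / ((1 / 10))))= 0.74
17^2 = 289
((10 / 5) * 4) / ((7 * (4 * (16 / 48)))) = 6 / 7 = 0.86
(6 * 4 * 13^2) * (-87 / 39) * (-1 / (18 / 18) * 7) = 63336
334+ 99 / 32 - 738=-12829 / 32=-400.91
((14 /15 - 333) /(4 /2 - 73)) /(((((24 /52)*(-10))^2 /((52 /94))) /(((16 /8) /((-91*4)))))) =-841789 /1261386000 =-0.00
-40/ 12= -10/ 3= -3.33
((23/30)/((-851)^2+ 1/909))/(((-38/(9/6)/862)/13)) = -0.00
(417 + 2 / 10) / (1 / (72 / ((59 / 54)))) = 8110368 / 295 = 27492.77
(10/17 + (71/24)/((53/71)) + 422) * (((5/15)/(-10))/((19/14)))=-12913243/1232568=-10.48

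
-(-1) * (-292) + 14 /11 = -3198 /11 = -290.73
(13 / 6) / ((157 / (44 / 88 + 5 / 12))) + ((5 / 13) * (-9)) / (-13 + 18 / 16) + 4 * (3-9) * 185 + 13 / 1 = -12359724367 / 2792088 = -4426.70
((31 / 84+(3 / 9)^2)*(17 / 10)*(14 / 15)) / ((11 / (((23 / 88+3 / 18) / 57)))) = 1921 / 3693600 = 0.00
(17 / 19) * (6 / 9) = 34 / 57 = 0.60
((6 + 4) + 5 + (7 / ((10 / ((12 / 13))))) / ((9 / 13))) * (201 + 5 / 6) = 289429 / 90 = 3215.88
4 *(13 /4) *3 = 39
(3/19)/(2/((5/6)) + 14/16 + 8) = 120/8569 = 0.01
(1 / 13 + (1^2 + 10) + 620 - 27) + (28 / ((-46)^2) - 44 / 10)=20620346 / 34385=599.69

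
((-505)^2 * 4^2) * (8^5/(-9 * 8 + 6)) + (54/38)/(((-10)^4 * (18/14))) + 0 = -12702121983999307/6270000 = -2025856775.76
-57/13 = -4.38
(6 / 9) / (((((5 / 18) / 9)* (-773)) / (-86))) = 9288 / 3865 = 2.40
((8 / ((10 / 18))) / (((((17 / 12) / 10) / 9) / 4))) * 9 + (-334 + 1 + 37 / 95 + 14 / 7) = 52653904 / 1615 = 32603.04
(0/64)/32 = 0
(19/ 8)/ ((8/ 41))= 779/ 64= 12.17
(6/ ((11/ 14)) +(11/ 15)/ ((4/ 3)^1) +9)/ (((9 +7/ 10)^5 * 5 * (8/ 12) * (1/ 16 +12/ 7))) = 3192000/ 94460742827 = 0.00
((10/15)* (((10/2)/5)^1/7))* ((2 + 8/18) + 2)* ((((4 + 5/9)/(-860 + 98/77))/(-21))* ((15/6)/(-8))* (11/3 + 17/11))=-0.00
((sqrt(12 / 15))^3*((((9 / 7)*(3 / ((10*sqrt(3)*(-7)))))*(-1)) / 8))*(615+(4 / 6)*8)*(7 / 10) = 5583*sqrt(15) / 17500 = 1.24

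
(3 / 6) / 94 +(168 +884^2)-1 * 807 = 146793597 / 188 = 780817.01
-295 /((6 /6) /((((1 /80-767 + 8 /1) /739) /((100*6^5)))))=0.00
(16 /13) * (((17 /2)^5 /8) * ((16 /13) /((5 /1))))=1419857 /845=1680.30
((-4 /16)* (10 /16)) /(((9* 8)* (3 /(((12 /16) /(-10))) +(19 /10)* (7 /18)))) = 0.00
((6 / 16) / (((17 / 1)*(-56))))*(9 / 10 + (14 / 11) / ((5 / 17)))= -345 / 167552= -0.00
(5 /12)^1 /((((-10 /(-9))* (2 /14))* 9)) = 7 /24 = 0.29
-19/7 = -2.71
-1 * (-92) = 92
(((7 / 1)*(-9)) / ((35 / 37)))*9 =-2997 / 5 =-599.40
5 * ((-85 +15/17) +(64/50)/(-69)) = -2467294/5865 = -420.68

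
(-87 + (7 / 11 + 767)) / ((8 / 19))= 142253 / 88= 1616.51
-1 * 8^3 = -512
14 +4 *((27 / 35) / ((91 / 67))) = 51826 / 3185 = 16.27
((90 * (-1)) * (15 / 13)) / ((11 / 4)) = -5400 / 143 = -37.76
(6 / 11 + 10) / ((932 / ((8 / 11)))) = 232 / 28193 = 0.01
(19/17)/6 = 0.19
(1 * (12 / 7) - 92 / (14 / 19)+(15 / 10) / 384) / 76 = -1.62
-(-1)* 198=198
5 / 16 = 0.31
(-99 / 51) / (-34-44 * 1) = 11 / 442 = 0.02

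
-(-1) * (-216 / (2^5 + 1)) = -72 / 11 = -6.55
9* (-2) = -18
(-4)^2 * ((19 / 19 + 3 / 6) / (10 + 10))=6 / 5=1.20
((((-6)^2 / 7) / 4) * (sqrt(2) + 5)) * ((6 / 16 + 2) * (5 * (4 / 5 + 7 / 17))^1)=17613 * sqrt(2) / 952 + 88065 / 952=118.67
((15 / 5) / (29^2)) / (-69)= -1 / 19343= -0.00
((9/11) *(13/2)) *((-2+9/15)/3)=-273/110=-2.48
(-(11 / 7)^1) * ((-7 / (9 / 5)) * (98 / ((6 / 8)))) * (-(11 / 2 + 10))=-334180 / 27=-12377.04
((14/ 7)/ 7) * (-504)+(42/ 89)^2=-1138860/ 7921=-143.78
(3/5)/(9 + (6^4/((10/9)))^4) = 125/385610460477267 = 0.00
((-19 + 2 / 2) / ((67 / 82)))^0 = 1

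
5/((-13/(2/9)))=-10/117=-0.09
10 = 10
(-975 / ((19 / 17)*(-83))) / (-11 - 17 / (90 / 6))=-19125 / 22078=-0.87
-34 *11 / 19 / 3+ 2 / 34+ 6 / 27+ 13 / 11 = -5.10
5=5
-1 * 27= -27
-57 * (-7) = 399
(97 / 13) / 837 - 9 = -97832 / 10881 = -8.99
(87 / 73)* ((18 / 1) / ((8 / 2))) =783 / 146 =5.36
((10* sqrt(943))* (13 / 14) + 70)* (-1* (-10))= 700 + 650* sqrt(943) / 7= 3551.49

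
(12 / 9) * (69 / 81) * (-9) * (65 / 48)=-1495 / 108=-13.84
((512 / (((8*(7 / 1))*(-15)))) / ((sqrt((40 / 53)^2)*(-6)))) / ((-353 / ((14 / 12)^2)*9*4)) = -371 / 25733700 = -0.00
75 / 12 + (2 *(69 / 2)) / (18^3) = 12173 / 1944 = 6.26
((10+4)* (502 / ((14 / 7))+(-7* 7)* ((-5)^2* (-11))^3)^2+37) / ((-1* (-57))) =4846132876708012767 / 19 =255059625089895408.79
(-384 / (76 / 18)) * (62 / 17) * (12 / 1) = -1285632 / 323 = -3980.28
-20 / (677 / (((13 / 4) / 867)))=-65 / 586959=-0.00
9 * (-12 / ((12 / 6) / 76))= -4104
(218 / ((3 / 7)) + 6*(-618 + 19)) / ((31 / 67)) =-620152 / 93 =-6668.30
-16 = -16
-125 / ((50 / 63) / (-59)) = 18585 / 2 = 9292.50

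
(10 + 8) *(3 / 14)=27 / 7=3.86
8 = 8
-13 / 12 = -1.08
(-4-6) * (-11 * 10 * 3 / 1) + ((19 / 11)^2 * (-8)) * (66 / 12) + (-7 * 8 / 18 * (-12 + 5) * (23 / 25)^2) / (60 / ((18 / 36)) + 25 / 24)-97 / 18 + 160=170682017611 / 51356250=3323.49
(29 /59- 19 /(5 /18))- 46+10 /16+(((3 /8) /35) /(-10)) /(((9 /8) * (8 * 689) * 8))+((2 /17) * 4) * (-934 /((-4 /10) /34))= 101748613577461 /2731747200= 37246.72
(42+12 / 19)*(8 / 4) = 1620 / 19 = 85.26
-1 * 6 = -6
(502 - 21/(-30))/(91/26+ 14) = 5027/175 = 28.73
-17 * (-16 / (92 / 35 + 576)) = 2380 / 5063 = 0.47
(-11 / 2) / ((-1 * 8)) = 0.69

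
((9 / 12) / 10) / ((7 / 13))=39 / 280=0.14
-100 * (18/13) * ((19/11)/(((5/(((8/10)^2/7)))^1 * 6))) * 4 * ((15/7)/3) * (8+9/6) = -138624/7007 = -19.78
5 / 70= 1 / 14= 0.07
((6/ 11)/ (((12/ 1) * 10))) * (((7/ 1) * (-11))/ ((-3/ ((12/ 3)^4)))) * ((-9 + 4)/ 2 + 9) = 2912/ 15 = 194.13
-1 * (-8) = 8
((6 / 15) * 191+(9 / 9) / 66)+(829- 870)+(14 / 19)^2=4283687 / 119130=35.96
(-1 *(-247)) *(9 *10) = 22230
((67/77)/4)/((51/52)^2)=0.23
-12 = -12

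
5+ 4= 9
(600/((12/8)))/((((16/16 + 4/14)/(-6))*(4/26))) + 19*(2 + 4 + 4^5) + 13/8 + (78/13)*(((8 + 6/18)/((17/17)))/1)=7488.29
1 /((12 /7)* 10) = 7 /120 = 0.06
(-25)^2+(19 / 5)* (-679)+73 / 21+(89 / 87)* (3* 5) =-5896274 / 3045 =-1936.38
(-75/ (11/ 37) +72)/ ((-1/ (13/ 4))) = 25779/ 44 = 585.89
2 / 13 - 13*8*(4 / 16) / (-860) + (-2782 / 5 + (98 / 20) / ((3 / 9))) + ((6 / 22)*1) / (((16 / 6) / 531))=-119833951 / 245960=-487.21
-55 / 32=-1.72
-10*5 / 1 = -50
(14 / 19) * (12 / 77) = 24 / 209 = 0.11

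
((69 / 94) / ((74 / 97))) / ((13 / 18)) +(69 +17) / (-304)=1.05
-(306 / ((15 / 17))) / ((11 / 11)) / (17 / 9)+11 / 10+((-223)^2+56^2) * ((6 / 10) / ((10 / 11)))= 173542 / 5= 34708.40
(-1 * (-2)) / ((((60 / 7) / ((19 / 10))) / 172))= 5719 / 75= 76.25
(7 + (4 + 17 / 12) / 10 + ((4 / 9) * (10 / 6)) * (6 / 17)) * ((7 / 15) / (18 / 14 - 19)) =-467999 / 2276640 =-0.21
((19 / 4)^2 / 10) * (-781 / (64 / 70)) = -1973587 / 1024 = -1927.33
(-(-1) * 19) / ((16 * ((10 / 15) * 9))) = 19 / 96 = 0.20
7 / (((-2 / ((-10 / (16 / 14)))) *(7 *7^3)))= 5 / 392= 0.01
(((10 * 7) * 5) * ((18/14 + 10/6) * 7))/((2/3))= 10850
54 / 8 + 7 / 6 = 95 / 12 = 7.92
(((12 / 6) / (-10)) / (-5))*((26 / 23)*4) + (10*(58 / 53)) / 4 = 88887 / 30475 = 2.92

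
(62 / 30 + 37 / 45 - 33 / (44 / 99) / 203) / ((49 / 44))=202829 / 89523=2.27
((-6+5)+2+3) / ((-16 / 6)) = -3 / 2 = -1.50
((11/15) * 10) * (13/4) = 143/6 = 23.83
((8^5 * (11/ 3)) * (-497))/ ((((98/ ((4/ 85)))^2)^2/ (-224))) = 13103005696/ 18424053991875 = 0.00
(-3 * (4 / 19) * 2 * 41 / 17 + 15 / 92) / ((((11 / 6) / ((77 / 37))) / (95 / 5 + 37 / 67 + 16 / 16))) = -145746783 / 2166646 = -67.27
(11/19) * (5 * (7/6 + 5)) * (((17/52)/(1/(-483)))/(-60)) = 1113959/23712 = 46.98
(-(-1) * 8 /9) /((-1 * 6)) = -4 /27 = -0.15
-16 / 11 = -1.45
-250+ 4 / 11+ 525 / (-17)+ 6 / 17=-52391 / 187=-280.17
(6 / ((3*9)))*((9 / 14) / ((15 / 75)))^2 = 225 / 98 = 2.30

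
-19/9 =-2.11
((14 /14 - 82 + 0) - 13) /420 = -47 /210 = -0.22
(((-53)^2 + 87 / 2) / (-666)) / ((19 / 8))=-11410 / 6327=-1.80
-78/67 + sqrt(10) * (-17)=-17 * sqrt(10)- 78/67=-54.92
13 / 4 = 3.25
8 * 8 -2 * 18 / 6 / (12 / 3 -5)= 70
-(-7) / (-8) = -7 / 8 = -0.88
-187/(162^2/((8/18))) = -187/59049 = -0.00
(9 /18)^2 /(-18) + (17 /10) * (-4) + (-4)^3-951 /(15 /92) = -2125301 /360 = -5903.61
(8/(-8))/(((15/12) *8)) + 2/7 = 13/70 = 0.19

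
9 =9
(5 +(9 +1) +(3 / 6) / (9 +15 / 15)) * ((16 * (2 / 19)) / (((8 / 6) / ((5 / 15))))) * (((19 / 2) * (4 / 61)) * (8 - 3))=19.74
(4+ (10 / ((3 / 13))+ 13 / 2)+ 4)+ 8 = 395 / 6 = 65.83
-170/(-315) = 34/63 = 0.54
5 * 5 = 25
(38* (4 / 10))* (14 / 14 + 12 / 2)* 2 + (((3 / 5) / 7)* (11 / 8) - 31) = 50937 / 280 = 181.92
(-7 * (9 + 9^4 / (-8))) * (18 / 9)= 45423 / 4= 11355.75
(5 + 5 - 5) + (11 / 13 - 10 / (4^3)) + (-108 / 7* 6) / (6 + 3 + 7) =-279 / 2912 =-0.10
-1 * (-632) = 632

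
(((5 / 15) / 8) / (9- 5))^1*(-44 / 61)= -11 / 1464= -0.01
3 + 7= 10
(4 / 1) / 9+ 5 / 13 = 0.83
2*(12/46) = 12/23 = 0.52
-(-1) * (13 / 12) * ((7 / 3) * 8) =182 / 9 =20.22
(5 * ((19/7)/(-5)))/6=-19/42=-0.45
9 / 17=0.53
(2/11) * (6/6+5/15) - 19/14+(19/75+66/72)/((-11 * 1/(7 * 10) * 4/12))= -27086/1155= -23.45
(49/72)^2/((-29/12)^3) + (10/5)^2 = 3.97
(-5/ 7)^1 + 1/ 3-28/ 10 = -334/ 105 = -3.18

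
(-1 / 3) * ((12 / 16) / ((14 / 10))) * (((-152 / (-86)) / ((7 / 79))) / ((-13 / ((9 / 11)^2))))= 607905 / 3314311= 0.18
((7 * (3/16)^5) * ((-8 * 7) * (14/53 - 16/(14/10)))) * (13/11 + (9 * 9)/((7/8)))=3632983407/38207488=95.09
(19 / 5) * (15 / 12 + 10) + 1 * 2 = 179 / 4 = 44.75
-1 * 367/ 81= -367/ 81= -4.53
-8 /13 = -0.62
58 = 58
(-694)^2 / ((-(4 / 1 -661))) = 481636 / 657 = 733.08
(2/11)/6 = 1/33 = 0.03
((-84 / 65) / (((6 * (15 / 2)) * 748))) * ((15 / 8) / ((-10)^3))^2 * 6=-63 / 77792000000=-0.00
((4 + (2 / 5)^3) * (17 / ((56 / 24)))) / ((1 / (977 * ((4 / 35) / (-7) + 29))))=179741335716 / 214375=838443.55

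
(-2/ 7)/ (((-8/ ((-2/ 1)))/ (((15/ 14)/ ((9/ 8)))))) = -10/ 147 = -0.07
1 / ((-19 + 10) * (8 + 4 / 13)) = -13 / 972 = -0.01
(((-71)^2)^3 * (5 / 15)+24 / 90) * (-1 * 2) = -427000946406 / 5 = -85400189281.20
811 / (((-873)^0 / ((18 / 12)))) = 2433 / 2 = 1216.50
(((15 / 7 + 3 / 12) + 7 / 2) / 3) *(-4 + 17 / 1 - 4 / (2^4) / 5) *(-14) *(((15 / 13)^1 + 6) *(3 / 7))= -113553 / 104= -1091.86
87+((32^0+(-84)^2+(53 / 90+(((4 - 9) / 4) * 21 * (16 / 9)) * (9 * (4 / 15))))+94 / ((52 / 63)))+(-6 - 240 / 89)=371628353 / 52065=7137.78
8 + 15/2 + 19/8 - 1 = 135/8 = 16.88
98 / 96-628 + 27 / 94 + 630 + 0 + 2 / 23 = 176161 / 51888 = 3.40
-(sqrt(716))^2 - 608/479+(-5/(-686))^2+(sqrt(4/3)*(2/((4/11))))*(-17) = -161683596937/225415484 - 187*sqrt(3)/3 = -825.23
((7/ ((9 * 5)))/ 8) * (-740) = -259/ 18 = -14.39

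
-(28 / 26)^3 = -2744 / 2197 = -1.25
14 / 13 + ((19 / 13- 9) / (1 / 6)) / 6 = -84 / 13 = -6.46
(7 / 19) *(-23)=-161 / 19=-8.47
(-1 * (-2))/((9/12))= 8/3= 2.67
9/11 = 0.82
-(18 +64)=-82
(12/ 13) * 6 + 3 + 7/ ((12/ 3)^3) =7195/ 832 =8.65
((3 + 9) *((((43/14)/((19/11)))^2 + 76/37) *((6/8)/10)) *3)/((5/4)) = 368696583/32724650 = 11.27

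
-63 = -63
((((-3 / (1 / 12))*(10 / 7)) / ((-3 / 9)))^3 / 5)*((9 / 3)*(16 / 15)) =806215680 / 343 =2350483.03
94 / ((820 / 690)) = 3243 / 41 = 79.10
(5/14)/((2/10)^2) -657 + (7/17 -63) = -169137/238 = -710.66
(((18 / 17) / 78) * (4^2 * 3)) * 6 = 864 / 221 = 3.91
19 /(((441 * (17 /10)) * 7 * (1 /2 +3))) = 380 /367353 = 0.00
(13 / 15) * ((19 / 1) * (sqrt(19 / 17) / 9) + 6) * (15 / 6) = 247 * sqrt(323) / 918 + 13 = 17.84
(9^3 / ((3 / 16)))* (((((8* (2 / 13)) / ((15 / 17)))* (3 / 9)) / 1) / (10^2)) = 29376 / 1625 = 18.08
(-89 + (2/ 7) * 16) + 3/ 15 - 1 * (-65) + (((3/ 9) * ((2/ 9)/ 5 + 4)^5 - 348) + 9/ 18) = -46548888077/ 7750181250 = -6.01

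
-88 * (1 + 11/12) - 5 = -521/3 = -173.67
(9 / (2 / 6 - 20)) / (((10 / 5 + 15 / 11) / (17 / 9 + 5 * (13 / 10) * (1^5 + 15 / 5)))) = -8283 / 2183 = -3.79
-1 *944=-944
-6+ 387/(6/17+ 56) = 831/958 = 0.87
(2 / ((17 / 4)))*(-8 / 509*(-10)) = 640 / 8653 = 0.07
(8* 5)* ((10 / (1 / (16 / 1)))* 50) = 320000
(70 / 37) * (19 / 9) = 1330 / 333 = 3.99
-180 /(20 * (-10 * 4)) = 9 /40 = 0.22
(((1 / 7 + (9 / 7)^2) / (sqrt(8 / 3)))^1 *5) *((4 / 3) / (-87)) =-440 *sqrt(6) / 12789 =-0.08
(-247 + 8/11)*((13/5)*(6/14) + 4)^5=-71117440799913/82534375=-861670.56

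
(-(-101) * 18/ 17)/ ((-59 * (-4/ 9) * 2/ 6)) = 24543/ 2006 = 12.23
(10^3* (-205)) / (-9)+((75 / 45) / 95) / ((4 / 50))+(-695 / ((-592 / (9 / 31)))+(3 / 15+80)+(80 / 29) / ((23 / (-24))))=239204366836139 / 10465870320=22855.66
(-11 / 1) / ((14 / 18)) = -99 / 7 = -14.14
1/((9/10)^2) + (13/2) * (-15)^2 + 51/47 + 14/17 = 189709925/129438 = 1465.64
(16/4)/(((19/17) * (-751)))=-68/14269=-0.00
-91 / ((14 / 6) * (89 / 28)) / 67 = -1092 / 5963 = -0.18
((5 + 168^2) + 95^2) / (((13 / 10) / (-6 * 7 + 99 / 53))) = -792392580 / 689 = -1150061.80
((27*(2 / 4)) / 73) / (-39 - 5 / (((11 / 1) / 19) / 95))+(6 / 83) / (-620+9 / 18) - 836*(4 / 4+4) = -197775692588479 / 47314755236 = -4180.00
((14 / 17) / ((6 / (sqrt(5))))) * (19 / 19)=7 * sqrt(5) / 51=0.31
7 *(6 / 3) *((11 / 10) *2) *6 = 924 / 5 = 184.80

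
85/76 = 1.12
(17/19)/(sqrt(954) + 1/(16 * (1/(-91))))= 1456/263701 + 768 * sqrt(106)/263701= 0.04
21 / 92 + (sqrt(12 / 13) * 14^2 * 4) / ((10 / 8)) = 21 / 92 + 6272 * sqrt(39) / 65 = 602.82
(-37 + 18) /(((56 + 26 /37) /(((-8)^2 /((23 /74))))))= -1664704 /24127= -69.00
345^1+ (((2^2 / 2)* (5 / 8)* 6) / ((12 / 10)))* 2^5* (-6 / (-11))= 4995 / 11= 454.09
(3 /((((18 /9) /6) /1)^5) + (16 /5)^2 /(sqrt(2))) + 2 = 128*sqrt(2) /25 + 731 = 738.24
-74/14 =-37/7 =-5.29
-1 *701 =-701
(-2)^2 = 4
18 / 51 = 6 / 17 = 0.35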